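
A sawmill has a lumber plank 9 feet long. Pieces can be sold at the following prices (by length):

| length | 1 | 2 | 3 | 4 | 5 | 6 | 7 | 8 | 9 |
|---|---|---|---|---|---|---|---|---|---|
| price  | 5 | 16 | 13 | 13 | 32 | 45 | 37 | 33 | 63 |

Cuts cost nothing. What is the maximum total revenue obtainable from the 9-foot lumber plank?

69

Consider every possible first cut. v[k] is the best of p[i]+v[k−i] over all sellable i≤k.
v[1] = 5
v[2] = 16
v[3] = 21  (first piece 1, then v[2]=16)
v[4] = 32  (first piece 2, then v[2]=16)
v[5] = 37  (first piece 1, then v[4]=32)
v[6] = 48  (first piece 2, then v[4]=32)
v[7] = 53  (first piece 1, then v[6]=48)
v[8] = 64  (first piece 2, then v[6]=48)
v[9] = 69  (first piece 1, then v[8]=64)
One optimal cutting: 2 + 2 + 2 + 2 + 1 → $16 + $16 + $16 + $16 + $5 = $69.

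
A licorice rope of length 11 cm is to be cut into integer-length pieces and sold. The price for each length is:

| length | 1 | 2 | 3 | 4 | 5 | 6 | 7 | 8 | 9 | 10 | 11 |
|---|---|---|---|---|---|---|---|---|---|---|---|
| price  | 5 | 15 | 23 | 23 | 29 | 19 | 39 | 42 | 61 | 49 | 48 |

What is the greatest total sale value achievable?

Let best[k] be the best obtainable value from length k. For each k, try every first piece i and keep the best of price[i] + best[k−i].
best[1] = 5
best[2] = max(5+5, 15+0) = 15
best[3] = max(5+15, 15+5, 23+0) = 23
best[4] = max(5+23, 15+15, 23+5, 23+0) = 30
best[5] = max(5+30, 15+23, 23+15, 23+5, 29+0) = 38
best[6] = max(5+38, 15+30, 23+23, 23+15, 29+5, 19+0) = 46
best[7] = max(5+46, 15+38, 23+30, …, 19+5, 39+0) = 53
best[8] = max(5+53, 15+46, 23+38, …, 39+5, 42+0) = 61
best[9] = max(5+61, 15+53, 23+46, …, 42+5, 61+0) = 69
best[10] = max(5+69, 15+61, 23+53, …, 61+5, 49+0) = 76
best[11] = max(5+76, 15+69, 23+61, …, 49+5, 48+0) = 84
One optimal cutting: 3 + 3 + 3 + 2 → ¢23 + ¢23 + ¢23 + ¢15 = ¢84.

84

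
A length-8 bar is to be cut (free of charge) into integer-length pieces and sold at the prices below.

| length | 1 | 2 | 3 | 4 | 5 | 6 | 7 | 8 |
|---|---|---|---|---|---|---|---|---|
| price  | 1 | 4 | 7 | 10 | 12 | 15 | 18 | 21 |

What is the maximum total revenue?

Consider every possible first cut. v[k] is the best of p[i]+v[k−i] over all sellable i≤k.
v[1] = 1
v[2] = 4
v[3] = 7
v[4] = 10
v[5] = 12
v[6] = 15
v[7] = 18
v[8] = 21
Best is to sell the whole 8-cm piece uncut for 21.

21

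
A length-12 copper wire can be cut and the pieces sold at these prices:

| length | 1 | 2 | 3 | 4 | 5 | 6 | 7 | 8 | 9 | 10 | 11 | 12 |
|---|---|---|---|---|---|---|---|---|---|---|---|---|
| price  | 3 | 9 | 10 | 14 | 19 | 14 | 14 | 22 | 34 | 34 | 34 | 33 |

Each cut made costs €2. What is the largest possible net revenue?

Consider every possible first cut. v[k] is the best of p[i]+v[k−i] over all sellable i≤k, charging 2 whenever i<k.
v[1] = 3
v[2] = 9
v[3] = 10  (first piece 1, then v[2]=9)
v[4] = 16  (first piece 2, then v[2]=9)
v[5] = 19
v[6] = 23  (first piece 2, then v[4]=16)
v[7] = 26  (first piece 2, then v[5]=19)
v[8] = 30  (first piece 2, then v[6]=23)
v[9] = 34
v[10] = 37  (first piece 2, then v[8]=30)
v[11] = 41  (first piece 2, then v[9]=34)
v[12] = 44  (first piece 2, then v[10]=37)
One optimal plan: pieces 2 + 2 + 2 + 2 + 2 + 2 (5 cuts) → €54 − €10 = €44.

44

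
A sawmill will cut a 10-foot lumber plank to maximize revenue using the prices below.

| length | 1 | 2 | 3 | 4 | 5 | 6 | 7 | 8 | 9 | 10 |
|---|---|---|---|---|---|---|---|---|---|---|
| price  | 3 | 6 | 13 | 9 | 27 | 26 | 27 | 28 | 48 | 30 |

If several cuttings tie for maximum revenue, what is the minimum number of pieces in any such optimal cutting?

2

Build r[k] bottom-up: r[k] = max over allowed piece i of (p[i] + r[k−i]).
r[1] = 3
r[2] = max(3+3, 6+0) = 6
r[3] = max(3+6, 6+3, 13+0) = 13
r[4] = max(3+13, 6+6, 13+3, 9+0) = 16
r[5] = max(3+16, 6+13, 13+6, 9+3, 27+0) = 27
r[6] = max(3+27, 6+16, 13+13, 9+6, 27+3, 26+0) = 30
r[7] = max(3+30, 6+27, 13+16, …, 26+3, 27+0) = 33
r[8] = max(3+33, 6+30, 13+27, …, 27+3, 28+0) = 40
r[9] = max(3+40, 6+33, 13+30, …, 28+3, 48+0) = 48
r[10] = max(3+48, 6+40, 13+33, …, 48+3, 30+0) = 54
Maximum revenue is $54.
Now minimize piece count subject to staying optimal: for each k, pieces[k] = 1 + min over i with p[i]+r[k−i]=r[k] of pieces[k−i].
pieces[7] = 2
pieces[8] = 2
pieces[9] = 1
pieces[10] = 2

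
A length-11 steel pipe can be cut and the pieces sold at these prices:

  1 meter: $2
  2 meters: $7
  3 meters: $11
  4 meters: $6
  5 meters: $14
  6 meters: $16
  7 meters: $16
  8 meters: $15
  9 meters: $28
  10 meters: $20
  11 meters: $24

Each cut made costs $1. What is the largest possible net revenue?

Consider every possible first cut. r[k] is the best of p[i]+r[k−i] over all sellable i≤k, charging 1 whenever i<k.
r[1] = 2
r[2] = max(2+2-1, 7+0) = 7
r[3] = max(2+7-1, 7+2-1, 11+0) = 11
r[4] = max(2+11-1, 7+7-1, 11+2-1, 6+0) = 13
r[5] = max(2+13-1, 7+11-1, 11+7-1, 6+2-1, 14+0) = 17
r[6] = max(2+17-1, 7+13-1, 11+11-1, 6+7-1, 14+2-1, 16+0) = 21
r[7] = max(2+21-1, 7+17-1, 11+13-1, …, 16+2-1, 16+0) = 23
r[8] = max(2+23-1, 7+21-1, 11+17-1, …, 16+2-1, 15+0) = 27
r[9] = max(2+27-1, 7+23-1, 11+21-1, …, 15+2-1, 28+0) = 31
r[10] = max(2+31-1, 7+27-1, 11+23-1, …, 28+2-1, 20+0) = 33
r[11] = max(2+33-1, 7+31-1, 11+27-1, …, 20+2-1, 24+0) = 37
One optimal plan: pieces 3 + 3 + 3 + 2 (3 cuts) → $40 − $3 = $37.

37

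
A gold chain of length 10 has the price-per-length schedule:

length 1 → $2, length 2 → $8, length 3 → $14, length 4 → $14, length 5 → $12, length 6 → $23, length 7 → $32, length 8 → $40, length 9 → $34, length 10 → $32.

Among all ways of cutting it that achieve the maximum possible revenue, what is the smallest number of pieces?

2

Consider every possible first cut. r[k] is the best of p[i]+r[k−i] over all sellable i≤k.
r[1] = 2
r[2] = max(2+2, 8+0) = 8
r[3] = max(2+8, 8+2, 14+0) = 14
r[4] = max(2+14, 8+8, 14+2, 14+0) = 16
r[5] = max(2+16, 8+14, 14+8, 14+2, 12+0) = 22
r[6] = max(2+22, 8+16, 14+14, 14+8, 12+2, 23+0) = 28
r[7] = max(2+28, 8+22, 14+16, …, 23+2, 32+0) = 32
r[8] = max(2+32, 8+28, 14+22, …, 32+2, 40+0) = 40
r[9] = max(2+40, 8+32, 14+28, …, 40+2, 34+0) = 42
r[10] = max(2+42, 8+40, 14+32, …, 34+2, 32+0) = 48
Maximum revenue is $48.
Now minimize piece count subject to staying optimal: for each k, pieces[k] = 1 + min over i with p[i]+r[k−i]=r[k] of pieces[k−i].
pieces[7] = 1
pieces[8] = 1
pieces[9] = 2
pieces[10] = 2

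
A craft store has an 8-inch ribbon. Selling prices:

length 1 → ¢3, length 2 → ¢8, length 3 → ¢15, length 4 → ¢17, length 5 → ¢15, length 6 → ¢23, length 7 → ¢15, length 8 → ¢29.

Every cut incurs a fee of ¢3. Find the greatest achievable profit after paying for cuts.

32

Consider every possible first cut. r[k] is the best of p[i]+r[k−i] over all sellable i≤k, charging 3 whenever i<k.
r[1] = 3
r[2] = max(3+3-3, 8+0) = 8
r[3] = max(3+8-3, 8+3-3, 15+0) = 15
r[4] = max(3+15-3, 8+8-3, 15+3-3, 17+0) = 17
r[5] = max(3+17-3, 8+15-3, 15+8-3, 17+3-3, 15+0) = 20
r[6] = max(3+20-3, 8+17-3, 15+15-3, 17+8-3, 15+3-3, 23+0) = 27
r[7] = max(3+27-3, 8+20-3, 15+17-3, …, 23+3-3, 15+0) = 29
r[8] = max(3+29-3, 8+27-3, 15+20-3, …, 15+3-3, 29+0) = 32
One optimal plan: pieces 3 + 3 + 2 (2 cuts) → ¢38 − ¢6 = ¢32.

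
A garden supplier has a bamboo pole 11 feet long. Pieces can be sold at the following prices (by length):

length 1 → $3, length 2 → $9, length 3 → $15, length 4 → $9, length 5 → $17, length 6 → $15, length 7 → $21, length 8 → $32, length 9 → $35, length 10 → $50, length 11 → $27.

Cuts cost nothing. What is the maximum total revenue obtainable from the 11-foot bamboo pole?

Let R[k] be the best obtainable value from length k. For each k, try every first piece i and keep the best of price[i] + R[k−i].
R[1] = 3
R[2] = max(3+3, 9+0) = 9
R[3] = max(3+9, 9+3, 15+0) = 15
R[4] = max(3+15, 9+9, 15+3, 9+0) = 18
R[5] = max(3+18, 9+15, 15+9, 9+3, 17+0) = 24
R[6] = max(3+24, 9+18, 15+15, 9+9, 17+3, 15+0) = 30
R[7] = max(3+30, 9+24, 15+18, …, 15+3, 21+0) = 33
R[8] = max(3+33, 9+30, 15+24, …, 21+3, 32+0) = 39
R[9] = max(3+39, 9+33, 15+30, …, 32+3, 35+0) = 45
R[10] = max(3+45, 9+39, 15+33, …, 35+3, 50+0) = 50
R[11] = max(3+50, 9+45, 15+39, …, 50+3, 27+0) = 54
One optimal cutting: 3 + 3 + 3 + 2 → $15 + $15 + $15 + $9 = $54.

54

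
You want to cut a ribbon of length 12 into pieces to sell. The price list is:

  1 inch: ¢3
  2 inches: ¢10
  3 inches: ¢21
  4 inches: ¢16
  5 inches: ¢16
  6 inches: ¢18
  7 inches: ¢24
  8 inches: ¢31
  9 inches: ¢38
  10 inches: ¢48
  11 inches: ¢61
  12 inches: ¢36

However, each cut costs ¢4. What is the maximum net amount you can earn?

72

Build v[k] bottom-up: v[k] = max over allowed piece i of (p[i] + v[k−i]) − 4 per cut.
v[1] = 3
v[2] = 10
v[3] = 21
v[4] = 20  (first piece 1, then v[3]=21)
v[5] = 27  (first piece 2, then v[3]=21)
v[6] = 38  (first piece 3, then v[3]=21)
v[7] = 37  (first piece 1, then v[6]=38)
v[8] = 44  (first piece 2, then v[6]=38)
v[9] = 55  (first piece 3, then v[6]=38)
v[10] = 54  (first piece 1, then v[9]=55)
v[11] = 61  (first piece 2, then v[9]=55)
v[12] = 72  (first piece 3, then v[9]=55)
One optimal plan: pieces 3 + 3 + 3 + 3 (3 cuts) → ¢84 − ¢12 = ¢72.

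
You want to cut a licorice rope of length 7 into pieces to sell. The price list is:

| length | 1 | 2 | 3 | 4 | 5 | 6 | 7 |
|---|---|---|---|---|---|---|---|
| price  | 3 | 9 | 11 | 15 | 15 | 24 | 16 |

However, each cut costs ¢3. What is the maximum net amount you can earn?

24

Let r[k] be the best obtainable value from length k. For each k, try every first piece i and keep the best of price[i] + r[k−i] minus the 3 cut fee when i<k.
r[1] = 3
r[2] = max(3+3-3, 9+0) = 9
r[3] = max(3+9-3, 9+3-3, 11+0) = 11
r[4] = max(3+11-3, 9+9-3, 11+3-3, 15+0) = 15
r[5] = max(3+15-3, 9+11-3, 11+9-3, 15+3-3, 15+0) = 17
r[6] = max(3+17-3, 9+15-3, 11+11-3, 15+9-3, 15+3-3, 24+0) = 24
r[7] = max(3+24-3, 9+17-3, 11+15-3, …, 24+3-3, 16+0) = 24
One optimal plan: pieces 6 + 1 (1 cut) → ¢27 − ¢3 = ¢24.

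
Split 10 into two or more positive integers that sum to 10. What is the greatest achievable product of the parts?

36

Fill m[k] for k=2..10: at each k try every first piece i and multiply by the better of (k−i) uncut or m[k−i].
m[2] = 1·max(1,0) = 1·1 = 1
m[3] = 1·max(2,1) = 1·2 = 2
m[4] = 2·max(2,1) = 2·2 = 4
m[5] = 2·max(3,2) = 2·3 = 6
m[6] = 3·max(3,2) = 3·3 = 9
m[7] = 2·max(5,6) = 2·6 = 12
m[8] = 2·max(6,9) = 2·9 = 18
m[9] = 3·max(6,9) = 3·9 = 27
m[10] = 2·max(8,18) = 2·18 = 36
One optimal split: 3 + 3 + 2 + 2; product 3·3·2·2 = 36.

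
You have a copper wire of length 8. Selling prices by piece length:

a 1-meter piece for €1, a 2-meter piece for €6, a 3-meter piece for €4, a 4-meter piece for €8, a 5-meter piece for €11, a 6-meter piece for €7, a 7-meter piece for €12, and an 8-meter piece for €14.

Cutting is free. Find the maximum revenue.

Consider every possible first cut. R[k] is the best of p[i]+R[k−i] over all sellable i≤k.
R[1] = 1
R[2] = 6
R[3] = 7  (first piece 1, then R[2]=6)
R[4] = 12  (first piece 2, then R[2]=6)
R[5] = 13  (first piece 1, then R[4]=12)
R[6] = 18  (first piece 2, then R[4]=12)
R[7] = 19  (first piece 1, then R[6]=18)
R[8] = 24  (first piece 2, then R[6]=18)
One optimal cutting: 2 + 2 + 2 + 2 → €6 + €6 + €6 + €6 = €24.

24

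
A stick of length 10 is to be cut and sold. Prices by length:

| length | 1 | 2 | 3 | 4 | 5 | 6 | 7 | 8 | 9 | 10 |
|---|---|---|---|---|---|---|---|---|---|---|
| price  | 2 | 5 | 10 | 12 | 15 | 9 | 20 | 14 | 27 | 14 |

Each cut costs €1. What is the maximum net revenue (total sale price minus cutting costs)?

Build net[k] bottom-up: net[k] = max over allowed piece i of (p[i] + net[k−i]) − 1 per cut.
net[1] = 2
net[2] = 5
net[3] = 10
net[4] = 12
net[5] = 15
net[6] = 19  (first piece 3, then net[3]=10)
net[7] = 21  (first piece 3, then net[4]=12)
net[8] = 24  (first piece 3, then net[5]=15)
net[9] = 28  (first piece 3, then net[6]=19)
net[10] = 30  (first piece 3, then net[7]=21)
One optimal plan: pieces 4 + 3 + 3 (2 cuts) → €32 − €2 = €30.

30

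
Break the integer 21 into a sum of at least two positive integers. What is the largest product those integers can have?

2187

Fill f[k] for k=2..21: at each k try every first piece i and multiply by the better of (k−i) uncut or f[k−i].
Small cases: f[2]=1, f[3]=2, f[4]=4, f[5]=6, f[6]=9, f[7]=12, f[8]=18, f[9]=27, f[10]=36, f[11]=54, f[12]=81, f[13]=108, f[14]=162.
f[15] = 3×max(12,81) = 3×81 = 243
f[16] = 2×max(14,162) = 2×162 = 324
f[17] = 2×max(15,243) = 2×243 = 486
f[18] = 3×max(15,243) = 3×243 = 729
f[19] = 2×max(17,486) = 2×486 = 972
f[20] = 2×max(18,729) = 2×729 = 1458
f[21] = 3×max(18,729) = 3×729 = 2187
One optimal split: 3 + 3 + 3 + 3 + 3 + 3 + 3; product 3×3×3×3×3×3×3 = 2187.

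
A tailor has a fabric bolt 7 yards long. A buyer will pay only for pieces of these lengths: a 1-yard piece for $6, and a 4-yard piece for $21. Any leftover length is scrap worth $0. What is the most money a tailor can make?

Build best[k] bottom-up: best[k] = max over allowed piece i of (p[i] + best[k−i]).
best[1] = 6
best[2] = 12  (first piece 1, then best[1]=6)
best[3] = 18  (first piece 1, then best[2]=12)
best[4] = 24  (first piece 1, then best[3]=18)
best[5] = 30  (first piece 1, then best[4]=24)
best[6] = 36  (first piece 1, then best[5]=30)
best[7] = 42  (first piece 1, then best[6]=36)
One optimal cutting: 1 + 1 + 1 + 1 + 1 + 1 + 1 → $42.

42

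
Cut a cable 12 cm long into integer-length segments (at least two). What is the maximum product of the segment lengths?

81

Let m[k] be the best product for length k (with at least one cut). For each first piece i, the rest contributes max(k−i, m[k−i]).
Small cases: m[2]=1, m[3]=2, m[4]=4, m[5]=6, m[6]=9, m[7]=12.
m[8] = max(1·12, 2·9, 3·6, …, 6·2, 7·1) = 18
m[9] = max(1·18, 2·12, 3·9, …, 7·2, 8·1) = 27
m[10] = max(1·27, 2·18, 3·12, …, 8·2, 9·1) = 36
m[11] = max(1·36, 2·27, 3·18, …, 9·2, 10·1) = 54
m[12] = max(1·54, 2·36, 3·27, …, 10·2, 11·1) = 81
One optimal split: 3 + 3 + 3 + 3; product 3·3·3·3 = 81.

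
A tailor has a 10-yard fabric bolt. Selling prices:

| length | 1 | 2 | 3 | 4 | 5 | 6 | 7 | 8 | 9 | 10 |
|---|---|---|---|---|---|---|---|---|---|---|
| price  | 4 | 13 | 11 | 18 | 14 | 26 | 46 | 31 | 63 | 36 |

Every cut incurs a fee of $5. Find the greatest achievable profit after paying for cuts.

Consider every possible first cut. r[k] is the best of p[i]+r[k−i] over all sellable i≤k, charging 5 whenever i<k.
r[1] = 4
r[2] = max(4+4-5, 13+0) = 13
r[3] = max(4+13-5, 13+4-5, 11+0) = 12
r[4] = max(4+12-5, 13+13-5, 11+4-5, 18+0) = 21
r[5] = max(4+21-5, 13+12-5, 11+13-5, 18+4-5, 14+0) = 20
r[6] = max(4+20-5, 13+21-5, 11+12-5, 18+13-5, 14+4-5, 26+0) = 29
r[7] = max(4+29-5, 13+20-5, 11+21-5, …, 26+4-5, 46+0) = 46
r[8] = max(4+46-5, 13+29-5, 11+20-5, …, 46+4-5, 31+0) = 45
r[9] = max(4+45-5, 13+46-5, 11+29-5, …, 31+4-5, 63+0) = 63
r[10] = max(4+63-5, 13+45-5, 11+46-5, …, 63+4-5, 36+0) = 62
One optimal plan: pieces 9 + 1 (1 cut) → $67 − $5 = $62.

62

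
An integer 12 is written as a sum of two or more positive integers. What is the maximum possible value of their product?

81

Fill P[k] for k=2..12: at each k try every first piece i and multiply by the better of (k−i) uncut or P[k−i].
P[2] = 1×max(1,0) = 1×1 = 1
P[3] = 1×max(2,1) = 1×2 = 2
P[4] = 2×max(2,1) = 2×2 = 4
P[5] = 2×max(3,2) = 2×3 = 6
P[6] = 3×max(3,2) = 3×3 = 9
P[7] = 2×max(5,6) = 2×6 = 12
P[8] = 2×max(6,9) = 2×9 = 18
P[9] = 3×max(6,9) = 3×9 = 27
P[10] = 2×max(8,18) = 2×18 = 36
P[11] = 2×max(9,27) = 2×27 = 54
P[12] = 3×max(9,27) = 3×27 = 81
One optimal split: 3 + 3 + 3 + 3; product 3×3×3×3 = 81.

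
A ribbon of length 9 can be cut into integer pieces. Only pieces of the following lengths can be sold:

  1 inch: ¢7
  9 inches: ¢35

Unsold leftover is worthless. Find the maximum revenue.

63

Consider every possible first cut. f[k] is the best of p[i]+f[k−i] over all sellable i≤k.
f[1] = 7
f[2] = 14  (first piece 1, then f[1]=7)
f[3] = 21  (first piece 1, then f[2]=14)
f[4] = 28  (first piece 1, then f[3]=21)
f[5] = 35  (first piece 1, then f[4]=28)
f[6] = 42  (first piece 1, then f[5]=35)
f[7] = 49  (first piece 1, then f[6]=42)
f[8] = 56  (first piece 1, then f[7]=49)
f[9] = 63  (first piece 1, then f[8]=56)
One optimal cutting: 1 + 1 + 1 + 1 + 1 + 1 + 1 + 1 + 1 → ¢63.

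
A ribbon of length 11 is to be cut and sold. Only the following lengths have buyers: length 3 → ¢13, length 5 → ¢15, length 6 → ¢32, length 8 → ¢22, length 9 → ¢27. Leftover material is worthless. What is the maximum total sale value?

Consider every possible first cut. best[k] is the best of p[i]+best[k−i] over all sellable i≤k.
best[1] = 0
best[2] = 0
best[3] = 13
best[4] = 13
best[5] = max(13+0, 15+0) = 15
best[6] = max(13+13, 15+0, 32+0) = 32
best[7] = max(13+13, 15+0, 32+0) = 32
best[8] = max(13+15, 15+13, 32+0, 22+0) = 32
best[9] = max(13+32, 15+13, 32+13, 22+0, 27+0) = 45
best[10] = max(13+32, 15+15, 32+13, 22+0, 27+0) = 45
best[11] = max(13+32, 15+32, 32+15, 22+13, 27+0) = 47
One optimal cutting: 6 + 5 → ¢47.

47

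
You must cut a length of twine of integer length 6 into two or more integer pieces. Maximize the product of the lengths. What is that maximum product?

Fill g[k] for k=2..6: at each k try every first piece i and multiply by the better of (k−i) uncut or g[k−i].
g[2] = 1*max(1,0) = 1*1 = 1
g[3] = 1*max(2,1) = 1*2 = 2
g[4] = 2*max(2,1) = 2*2 = 4
g[5] = 2*max(3,2) = 2*3 = 6
g[6] = 3*max(3,2) = 3*3 = 9
One optimal split: 3 + 3; product 3*3 = 9.

9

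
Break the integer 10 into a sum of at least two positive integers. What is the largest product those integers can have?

36

Fill prod[k] for k=2..10: at each k try every first piece i and multiply by the better of (k−i) uncut or prod[k−i].
prod[2] = 1×max(1,0) = 1×1 = 1
prod[3] = 1×max(2,1) = 1×2 = 2
prod[4] = 2×max(2,1) = 2×2 = 4
prod[5] = 2×max(3,2) = 2×3 = 6
prod[6] = 3×max(3,2) = 3×3 = 9
prod[7] = 2×max(5,6) = 2×6 = 12
prod[8] = 2×max(6,9) = 2×9 = 18
prod[9] = 3×max(6,9) = 3×9 = 27
prod[10] = 2×max(8,18) = 2×18 = 36
One optimal split: 3 + 3 + 2 + 2; product 3×3×2×2 = 36.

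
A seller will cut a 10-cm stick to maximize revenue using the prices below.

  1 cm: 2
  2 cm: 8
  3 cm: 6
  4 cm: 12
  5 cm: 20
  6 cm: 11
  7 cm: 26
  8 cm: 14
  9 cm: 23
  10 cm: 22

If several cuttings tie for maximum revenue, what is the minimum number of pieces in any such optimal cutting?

Build r[k] bottom-up: r[k] = max over allowed piece i of (p[i] + r[k−i]).
r[1] = 2
r[2] = max(2+2, 8+0) = 8
r[3] = max(2+8, 8+2, 6+0) = 10
r[4] = max(2+10, 8+8, 6+2, 12+0) = 16
r[5] = max(2+16, 8+10, 6+8, 12+2, 20+0) = 20
r[6] = max(2+20, 8+16, 6+10, 12+8, 20+2, 11+0) = 24
r[7] = max(2+24, 8+20, 6+16, …, 11+2, 26+0) = 28
r[8] = max(2+28, 8+24, 6+20, …, 26+2, 14+0) = 32
r[9] = max(2+32, 8+28, 6+24, …, 14+2, 23+0) = 36
r[10] = max(2+36, 8+32, 6+28, …, 23+2, 22+0) = 40
Maximum revenue is 40.
Now minimize piece count subject to staying optimal: for each k, pieces[k] = 1 + min over i with p[i]+r[k−i]=r[k] of pieces[k−i].
pieces[7] = 2
pieces[8] = 4
pieces[9] = 3
pieces[10] = 2

2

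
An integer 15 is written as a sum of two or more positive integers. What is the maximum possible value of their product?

Define P[k] = max over 1≤i<k of i · max(k−i, P[k−i]); the inner max lets the remainder stay uncut if that's better.
P[2] = 1*max(1,0) = 1*1 = 1
P[3] = 1*max(2,1) = 1*2 = 2
P[4] = 2*max(2,1) = 2*2 = 4
P[5] = 2*max(3,2) = 2*3 = 6
P[6] = 3*max(3,2) = 3*3 = 9
P[7] = 2*max(5,6) = 2*6 = 12
P[8] = 2*max(6,9) = 2*9 = 18
P[9] = 3*max(6,9) = 3*9 = 27
P[10] = 2*max(8,18) = 2*18 = 36
P[11] = 2*max(9,27) = 2*27 = 54
P[12] = 3*max(9,27) = 3*27 = 81
P[13] = 2*max(11,54) = 2*54 = 108
P[14] = 2*max(12,81) = 2*81 = 162
P[15] = 3*max(12,81) = 3*81 = 243
One optimal split: 3 + 3 + 3 + 3 + 3; product 3*3*3*3*3 = 243.

243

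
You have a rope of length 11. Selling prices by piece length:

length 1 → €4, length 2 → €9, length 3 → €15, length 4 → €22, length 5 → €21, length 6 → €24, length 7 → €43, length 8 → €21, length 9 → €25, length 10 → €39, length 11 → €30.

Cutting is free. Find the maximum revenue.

65

Consider every possible first cut. best[k] is the best of p[i]+best[k−i] over all sellable i≤k.
best[1] = 4
best[2] = 9
best[3] = 15
best[4] = 22
best[5] = 26  (first piece 1, then best[4]=22)
best[6] = 31  (first piece 2, then best[4]=22)
best[7] = 43
best[8] = 47  (first piece 1, then best[7]=43)
best[9] = 52  (first piece 2, then best[7]=43)
best[10] = 58  (first piece 3, then best[7]=43)
best[11] = 65  (first piece 4, then best[7]=43)
One optimal cutting: 7 + 4 → €43 + €22 = €65.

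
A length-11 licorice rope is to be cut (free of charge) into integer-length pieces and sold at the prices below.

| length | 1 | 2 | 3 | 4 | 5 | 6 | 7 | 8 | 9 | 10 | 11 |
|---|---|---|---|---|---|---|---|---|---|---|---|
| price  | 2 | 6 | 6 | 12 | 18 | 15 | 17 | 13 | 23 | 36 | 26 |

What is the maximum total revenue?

38

Let best[k] be the best obtainable value from length k. For each k, try every first piece i and keep the best of price[i] + best[k−i].
best[1] = 2
best[2] = max(2+2, 6+0) = 6
best[3] = max(2+6, 6+2, 6+0) = 8
best[4] = max(2+8, 6+6, 6+2, 12+0) = 12
best[5] = max(2+12, 6+8, 6+6, 12+2, 18+0) = 18
best[6] = max(2+18, 6+12, 6+8, 12+6, 18+2, 15+0) = 20
best[7] = max(2+20, 6+18, 6+12, …, 15+2, 17+0) = 24
best[8] = max(2+24, 6+20, 6+18, …, 17+2, 13+0) = 26
best[9] = max(2+26, 6+24, 6+20, …, 13+2, 23+0) = 30
best[10] = max(2+30, 6+26, 6+24, …, 23+2, 36+0) = 36
best[11] = max(2+36, 6+30, 6+26, …, 36+2, 26+0) = 38
One optimal cutting: 5 + 5 + 1 → ¢18 + ¢18 + ¢2 = ¢38.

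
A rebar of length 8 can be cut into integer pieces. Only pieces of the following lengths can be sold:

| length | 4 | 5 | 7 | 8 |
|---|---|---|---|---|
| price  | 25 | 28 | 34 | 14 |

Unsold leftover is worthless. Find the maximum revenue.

50

Consider every possible first cut. best[k] is the best of p[i]+best[k−i] over all sellable i≤k.
best[1] = 0
best[2] = 0
best[3] = 0
best[4] = 25
best[5] = 28
best[6] = 28
best[7] = 34
best[8] = 50  (first piece 4, then best[4]=25)
One optimal cutting: 4 + 4 → ₹50.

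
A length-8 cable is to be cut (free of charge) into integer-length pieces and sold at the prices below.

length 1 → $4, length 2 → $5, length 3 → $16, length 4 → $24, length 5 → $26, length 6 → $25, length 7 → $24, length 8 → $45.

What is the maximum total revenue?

48

Consider every possible first cut. R[k] is the best of p[i]+R[k−i] over all sellable i≤k.
R[1] = 4
R[2] = max(4+4, 5+0) = 8
R[3] = max(4+8, 5+4, 16+0) = 16
R[4] = max(4+16, 5+8, 16+4, 24+0) = 24
R[5] = max(4+24, 5+16, 16+8, 24+4, 26+0) = 28
R[6] = max(4+28, 5+24, 16+16, 24+8, 26+4, 25+0) = 32
R[7] = max(4+32, 5+28, 16+24, …, 25+4, 24+0) = 40
R[8] = max(4+40, 5+32, 16+28, …, 24+4, 45+0) = 48
One optimal cutting: 4 + 4 → $24 + $24 = $48.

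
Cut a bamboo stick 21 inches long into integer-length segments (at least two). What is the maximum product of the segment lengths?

2187

Fill m[k] for k=2..21: at each k try every first piece i and multiply by the better of (k−i) uncut or m[k−i].
Small cases: m[2]=1, m[3]=2, m[4]=4, m[5]=6, m[6]=9, m[7]=12, m[8]=18, m[9]=27, m[10]=36, m[11]=54, m[12]=81, m[13]=108.
m[14] = max(1·108, 2·81, 3·54, …, 12·2, 13·1) = 162
m[15] = max(1·162, 2·108, 3·81, …, 13·2, 14·1) = 243
m[16] = max(1·243, 2·162, 3·108, …, 14·2, 15·1) = 324
m[17] = max(1·324, 2·243, 3·162, …, 15·2, 16·1) = 486
m[18] = max(1·486, 2·324, 3·243, …, 16·2, 17·1) = 729
m[19] = max(1·729, 2·486, 3·324, …, 17·2, 18·1) = 972
m[20] = max(1·972, 2·729, 3·486, …, 18·2, 19·1) = 1458
m[21] = max(1·1458, 2·972, 3·729, …, 19·2, 20·1) = 2187
One optimal split: 3 + 3 + 3 + 3 + 3 + 3 + 3; product 3·3·3·3·3·3·3 = 2187.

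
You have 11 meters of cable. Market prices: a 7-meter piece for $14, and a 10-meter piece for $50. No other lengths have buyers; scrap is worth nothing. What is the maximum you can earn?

Consider every possible first cut. f[k] is the best of p[i]+f[k−i] over all sellable i≤k.
f[1] = 0
f[2] = 0
f[3] = 0
f[4] = 0
f[5] = 0
f[6] = 0
f[7] = 14
f[8] = 14
f[9] = 14
f[10] = max(14+0, 50+0) = 50
f[11] = max(14+0, 50+0) = 50
One optimal cutting: pieces 10 with 1 meter of scrap → $50.

50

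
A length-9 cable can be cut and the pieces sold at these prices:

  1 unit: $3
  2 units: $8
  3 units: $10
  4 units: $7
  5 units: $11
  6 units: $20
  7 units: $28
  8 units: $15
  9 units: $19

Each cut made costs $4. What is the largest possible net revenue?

Consider every possible first cut. net[k] is the best of p[i]+net[k−i] over all sellable i≤k, charging 4 whenever i<k.
net[1] = 3
net[2] = 8
net[3] = 10
net[4] = 12  (first piece 2, then net[2]=8)
net[5] = 14  (first piece 2, then net[3]=10)
net[6] = 20
net[7] = 28
net[8] = 27  (first piece 1, then net[7]=28)
net[9] = 32  (first piece 2, then net[7]=28)
One optimal plan: pieces 7 + 2 (1 cut) → $36 − $4 = $32.

32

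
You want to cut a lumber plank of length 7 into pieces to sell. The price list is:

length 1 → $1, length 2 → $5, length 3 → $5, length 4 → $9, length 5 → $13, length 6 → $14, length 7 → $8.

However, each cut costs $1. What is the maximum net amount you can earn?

Build r[k] bottom-up: r[k] = max over allowed piece i of (p[i] + r[k−i]) − 1 per cut.
r[1] = 1
r[2] = 5
r[3] = 5  (first piece 1, then r[2]=5)
r[4] = 9  (first piece 2, then r[2]=5)
r[5] = 13
r[6] = 14
r[7] = 17  (first piece 2, then r[5]=13)
One optimal plan: pieces 5 + 2 (1 cut) → $18 − $1 = $17.

17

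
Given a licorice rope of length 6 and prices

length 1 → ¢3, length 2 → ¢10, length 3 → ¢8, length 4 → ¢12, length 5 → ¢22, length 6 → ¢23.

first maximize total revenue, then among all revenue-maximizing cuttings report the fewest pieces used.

Build r[k] bottom-up: r[k] = max over allowed piece i of (p[i] + r[k−i]).
r[1] = 3
r[2] = max(3+3, 10+0) = 10
r[3] = max(3+10, 10+3, 8+0) = 13
r[4] = max(3+13, 10+10, 8+3, 12+0) = 20
r[5] = max(3+20, 10+13, 8+10, 12+3, 22+0) = 23
r[6] = max(3+23, 10+20, 8+13, 12+10, 22+3, 23+0) = 30
Maximum revenue is ¢30.
Now minimize piece count subject to staying optimal: for each k, pieces[k] = 1 + min over i with p[i]+r[k−i]=r[k] of pieces[k−i].
pieces[3] = 2
pieces[4] = 2
pieces[5] = 3
pieces[6] = 3

3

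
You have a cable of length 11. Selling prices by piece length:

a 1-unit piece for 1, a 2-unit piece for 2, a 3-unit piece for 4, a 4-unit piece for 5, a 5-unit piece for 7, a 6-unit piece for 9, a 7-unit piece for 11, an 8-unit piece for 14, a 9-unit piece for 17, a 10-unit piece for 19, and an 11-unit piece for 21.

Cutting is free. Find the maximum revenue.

21

Build r[k] bottom-up: r[k] = max over allowed piece i of (p[i] + r[k−i]).
r[1] = 1
r[2] = 2  (first piece 1, then r[1]=1)
r[3] = 4
r[4] = 5  (first piece 1, then r[3]=4)
r[5] = 7
r[6] = 9
r[7] = 11
r[8] = 14
r[9] = 17
r[10] = 19
r[11] = 21
Best is to sell the whole 11-unit piece uncut for 21.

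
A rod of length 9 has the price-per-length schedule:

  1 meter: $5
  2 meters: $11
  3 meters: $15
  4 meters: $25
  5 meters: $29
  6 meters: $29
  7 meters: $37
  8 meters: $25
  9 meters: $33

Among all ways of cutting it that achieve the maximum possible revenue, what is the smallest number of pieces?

3

Consider every possible first cut. r[k] is the best of p[i]+r[k−i] over all sellable i≤k.
r[1] = 5
r[2] = max(5+5, 11+0) = 11
r[3] = max(5+11, 11+5, 15+0) = 16
r[4] = max(5+16, 11+11, 15+5, 25+0) = 25
r[5] = max(5+25, 11+16, 15+11, 25+5, 29+0) = 30
r[6] = max(5+30, 11+25, 15+16, 25+11, 29+5, 29+0) = 36
r[7] = max(5+36, 11+30, 15+25, …, 29+5, 37+0) = 41
r[8] = max(5+41, 11+36, 15+30, …, 37+5, 25+0) = 50
r[9] = max(5+50, 11+41, 15+36, …, 25+5, 33+0) = 55
Maximum revenue is $55.
Now minimize piece count subject to staying optimal: for each k, pieces[k] = 1 + min over i with p[i]+r[k−i]=r[k] of pieces[k−i].
pieces[6] = 2
pieces[7] = 3
pieces[8] = 2
pieces[9] = 3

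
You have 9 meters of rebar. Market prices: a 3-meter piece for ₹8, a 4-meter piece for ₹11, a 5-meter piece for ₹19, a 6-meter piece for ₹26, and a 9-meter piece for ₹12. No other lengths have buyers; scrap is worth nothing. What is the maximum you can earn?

34

Build r[k] bottom-up: r[k] = max over allowed piece i of (p[i] + r[k−i]).
r[1] = 0
r[2] = 0
r[3] = 8
r[4] = 11
r[5] = 19
r[6] = 26
r[7] = 26
r[8] = 27  (first piece 3, then r[5]=19)
r[9] = 34  (first piece 3, then r[6]=26)
One optimal cutting: 6 + 3 → ₹34.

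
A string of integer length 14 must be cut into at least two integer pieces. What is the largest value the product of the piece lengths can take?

Define P[k] = max over 1≤i<k of i · max(k−i, P[k−i]); the inner max lets the remainder stay uncut if that's better.
P[2] = 1·max(1,0) = 1·1 = 1
P[3] = 1·max(2,1) = 1·2 = 2
P[4] = 2·max(2,1) = 2·2 = 4
P[5] = 2·max(3,2) = 2·3 = 6
P[6] = 3·max(3,2) = 3·3 = 9
P[7] = 2·max(5,6) = 2·6 = 12
P[8] = 2·max(6,9) = 2·9 = 18
P[9] = 3·max(6,9) = 3·9 = 27
P[10] = 2·max(8,18) = 2·18 = 36
P[11] = 2·max(9,27) = 2·27 = 54
P[12] = 3·max(9,27) = 3·27 = 81
P[13] = 2·max(11,54) = 2·54 = 108
P[14] = 2·max(12,81) = 2·81 = 162
One optimal split: 3 + 3 + 3 + 3 + 2; product 3·3·3·3·2 = 162.

162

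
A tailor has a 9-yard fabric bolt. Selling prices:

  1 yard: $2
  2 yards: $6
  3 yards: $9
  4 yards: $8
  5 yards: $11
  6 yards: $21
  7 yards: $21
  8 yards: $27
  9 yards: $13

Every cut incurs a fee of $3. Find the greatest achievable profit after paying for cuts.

27

Consider every possible first cut. v[k] is the best of p[i]+v[k−i] over all sellable i≤k, charging 3 whenever i<k.
v[1] = 2
v[2] = max(2+2-3, 6+0) = 6
v[3] = max(2+6-3, 6+2-3, 9+0) = 9
v[4] = max(2+9-3, 6+6-3, 9+2-3, 8+0) = 9
v[5] = max(2+9-3, 6+9-3, 9+6-3, 8+2-3, 11+0) = 12
v[6] = max(2+12-3, 6+9-3, 9+9-3, 8+6-3, 11+2-3, 21+0) = 21
v[7] = max(2+21-3, 6+12-3, 9+9-3, …, 21+2-3, 21+0) = 21
v[8] = max(2+21-3, 6+21-3, 9+12-3, …, 21+2-3, 27+0) = 27
v[9] = max(2+27-3, 6+21-3, 9+21-3, …, 27+2-3, 13+0) = 27
One optimal plan: pieces 6 + 3 (1 cut) → $30 − $3 = $27.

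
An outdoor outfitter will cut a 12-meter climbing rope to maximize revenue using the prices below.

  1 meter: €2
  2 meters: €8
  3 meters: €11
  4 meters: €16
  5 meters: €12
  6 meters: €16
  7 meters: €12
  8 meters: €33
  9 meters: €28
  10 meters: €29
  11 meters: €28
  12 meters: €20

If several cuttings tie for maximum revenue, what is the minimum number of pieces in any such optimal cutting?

2

Let r[k] be the best obtainable value from length k. For each k, try every first piece i and keep the best of price[i] + r[k−i].
r[1] = 2
r[2] = 8
r[3] = 11
r[4] = 16  (first piece 2, then r[2]=8)
r[5] = 19  (first piece 2, then r[3]=11)
r[6] = 24  (first piece 2, then r[4]=16)
r[7] = 27  (first piece 2, then r[5]=19)
r[8] = 33
r[9] = 35  (first piece 1, then r[8]=33)
r[10] = 41  (first piece 2, then r[8]=33)
r[11] = 44  (first piece 3, then r[8]=33)
r[12] = 49  (first piece 2, then r[10]=41)
Maximum revenue is €49.
Now minimize piece count subject to staying optimal: for each k, pieces[k] = 1 + min over i with p[i]+r[k−i]=r[k] of pieces[k−i].
pieces[9] = 2
pieces[10] = 2
pieces[11] = 2
pieces[12] = 2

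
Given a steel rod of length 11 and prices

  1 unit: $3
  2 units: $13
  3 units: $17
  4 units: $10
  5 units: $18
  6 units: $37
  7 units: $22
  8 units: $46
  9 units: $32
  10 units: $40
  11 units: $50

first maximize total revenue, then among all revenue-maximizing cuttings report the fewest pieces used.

Let r[k] be the best obtainable value from length k. For each k, try every first piece i and keep the best of price[i] + r[k−i].
r[1] = 3
r[2] = max(3+3, 13+0) = 13
r[3] = max(3+13, 13+3, 17+0) = 17
r[4] = max(3+17, 13+13, 17+3, 10+0) = 26
r[5] = max(3+26, 13+17, 17+13, 10+3, 18+0) = 30
r[6] = max(3+30, 13+26, 17+17, 10+13, 18+3, 37+0) = 39
r[7] = max(3+39, 13+30, 17+26, …, 37+3, 22+0) = 43
r[8] = max(3+43, 13+39, 17+30, …, 22+3, 46+0) = 52
r[9] = max(3+52, 13+43, 17+39, …, 46+3, 32+0) = 56
r[10] = max(3+56, 13+52, 17+43, …, 32+3, 40+0) = 65
r[11] = max(3+65, 13+56, 17+52, …, 40+3, 50+0) = 69
Maximum revenue is $69.
Now minimize piece count subject to staying optimal: for each k, pieces[k] = 1 + min over i with p[i]+r[k−i]=r[k] of pieces[k−i].
pieces[8] = 4
pieces[9] = 4
pieces[10] = 5
pieces[11] = 5

5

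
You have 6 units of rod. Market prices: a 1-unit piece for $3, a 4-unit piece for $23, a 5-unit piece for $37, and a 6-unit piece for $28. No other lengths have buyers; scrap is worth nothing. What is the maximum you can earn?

40

Build r[k] bottom-up: r[k] = max over allowed piece i of (p[i] + r[k−i]).
r[1] = 3
r[2] = 6  (first piece 1, then r[1]=3)
r[3] = 9  (first piece 1, then r[2]=6)
r[4] = 23
r[5] = 37
r[6] = 40  (first piece 1, then r[5]=37)
One optimal cutting: 5 + 1 → $40.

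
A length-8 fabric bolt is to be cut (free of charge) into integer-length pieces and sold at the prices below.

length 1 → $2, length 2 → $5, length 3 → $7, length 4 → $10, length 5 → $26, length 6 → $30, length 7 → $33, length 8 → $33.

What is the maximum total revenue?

35

Build v[k] bottom-up: v[k] = max over allowed piece i of (p[i] + v[k−i]).
v[1] = 2
v[2] = 5
v[3] = 7  (first piece 1, then v[2]=5)
v[4] = 10  (first piece 2, then v[2]=5)
v[5] = 26
v[6] = 30
v[7] = 33
v[8] = 35  (first piece 1, then v[7]=33)
One optimal cutting: 7 + 1 → $33 + $2 = $35.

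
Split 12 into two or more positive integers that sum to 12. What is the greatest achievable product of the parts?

81

Define f[k] = max over 1≤i<k of i · max(k−i, f[k−i]); the inner max lets the remainder stay uncut if that's better.
Small cases: f[2]=1, f[3]=2, f[4]=4, f[5]=6, f[6]=9, f[7]=12.
f[8] = 2*max(6,9) = 2*9 = 18
f[9] = 3*max(6,9) = 3*9 = 27
f[10] = 2*max(8,18) = 2*18 = 36
f[11] = 2*max(9,27) = 2*27 = 54
f[12] = 3*max(9,27) = 3*27 = 81
One optimal split: 3 + 3 + 3 + 3; product 3*3*3*3 = 81.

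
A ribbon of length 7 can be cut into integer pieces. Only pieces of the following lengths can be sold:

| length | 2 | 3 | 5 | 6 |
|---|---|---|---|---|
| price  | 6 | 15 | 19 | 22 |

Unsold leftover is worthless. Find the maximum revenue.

30

Build best[k] bottom-up: best[k] = max over allowed piece i of (p[i] + best[k−i]).
best[1] = 0
best[2] = 6
best[3] = 15
best[4] = 15
best[5] = 21  (first piece 2, then best[3]=15)
best[6] = 30  (first piece 3, then best[3]=15)
best[7] = 30
One optimal cutting: pieces 3 + 3 with 1 inch of scrap → ¢30.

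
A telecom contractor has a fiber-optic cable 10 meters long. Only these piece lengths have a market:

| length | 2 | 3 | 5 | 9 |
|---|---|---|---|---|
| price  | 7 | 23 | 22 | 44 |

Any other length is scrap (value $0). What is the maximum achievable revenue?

69

Build f[k] bottom-up: f[k] = max over allowed piece i of (p[i] + f[k−i]).
f[1] = 0
f[2] = 7
f[3] = 23
f[4] = 23
f[5] = 30  (first piece 2, then f[3]=23)
f[6] = 46  (first piece 3, then f[3]=23)
f[7] = 46
f[8] = 53  (first piece 2, then f[6]=46)
f[9] = 69  (first piece 3, then f[6]=46)
f[10] = 69
One optimal cutting: pieces 3 + 3 + 3 with 1 meter of scrap → $69.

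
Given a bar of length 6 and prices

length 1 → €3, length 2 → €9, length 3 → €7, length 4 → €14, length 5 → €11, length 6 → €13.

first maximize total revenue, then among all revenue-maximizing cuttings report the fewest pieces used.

3

Build r[k] bottom-up: r[k] = max over allowed piece i of (p[i] + r[k−i]).
r[1] = 3
r[2] = 9
r[3] = 12  (first piece 1, then r[2]=9)
r[4] = 18  (first piece 2, then r[2]=9)
r[5] = 21  (first piece 1, then r[4]=18)
r[6] = 27  (first piece 2, then r[4]=18)
Maximum revenue is €27.
Now minimize piece count subject to staying optimal: for each k, pieces[k] = 1 + min over i with p[i]+r[k−i]=r[k] of pieces[k−i].
pieces[3] = 2
pieces[4] = 2
pieces[5] = 3
pieces[6] = 3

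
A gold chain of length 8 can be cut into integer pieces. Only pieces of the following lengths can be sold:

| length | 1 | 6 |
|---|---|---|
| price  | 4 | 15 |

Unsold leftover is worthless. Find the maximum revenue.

Let best[k] be the best obtainable value from length k. For each k, try every first piece i and keep the best of price[i] + best[k−i].
best[1] = 4
best[2] = 8  (first piece 1, then best[1]=4)
best[3] = 12  (first piece 1, then best[2]=8)
best[4] = 16  (first piece 1, then best[3]=12)
best[5] = 20  (first piece 1, then best[4]=16)
best[6] = 24  (first piece 1, then best[5]=20)
best[7] = 28  (first piece 1, then best[6]=24)
best[8] = 32  (first piece 1, then best[7]=28)
One optimal cutting: 1 + 1 + 1 + 1 + 1 + 1 + 1 + 1 → $32.

32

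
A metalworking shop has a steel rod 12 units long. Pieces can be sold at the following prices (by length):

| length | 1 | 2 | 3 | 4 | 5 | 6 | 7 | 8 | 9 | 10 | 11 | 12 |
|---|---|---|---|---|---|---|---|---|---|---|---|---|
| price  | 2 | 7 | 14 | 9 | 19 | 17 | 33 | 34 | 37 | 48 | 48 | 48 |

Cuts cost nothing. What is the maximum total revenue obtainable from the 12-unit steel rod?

Build r[k] bottom-up: r[k] = max over allowed piece i of (p[i] + r[k−i]).
r[1] = 2
r[2] = 7
r[3] = 14
r[4] = 16  (first piece 1, then r[3]=14)
r[5] = 21  (first piece 2, then r[3]=14)
r[6] = 28  (first piece 3, then r[3]=14)
r[7] = 33
r[8] = 35  (first piece 1, then r[7]=33)
r[9] = 42  (first piece 3, then r[6]=28)
r[10] = 48
r[11] = 50  (first piece 1, then r[10]=48)
r[12] = 56  (first piece 3, then r[9]=42)
One optimal cutting: 3 + 3 + 3 + 3 → $14 + $14 + $14 + $14 = $56.

56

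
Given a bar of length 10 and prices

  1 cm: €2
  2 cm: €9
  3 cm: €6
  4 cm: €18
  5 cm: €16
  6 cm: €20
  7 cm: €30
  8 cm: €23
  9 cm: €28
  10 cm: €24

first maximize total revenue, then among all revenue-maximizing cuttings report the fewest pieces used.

Let r[k] be the best obtainable value from length k. For each k, try every first piece i and keep the best of price[i] + r[k−i].
r[1] = 2
r[2] = 9
r[3] = 11  (first piece 1, then r[2]=9)
r[4] = 18  (first piece 2, then r[2]=9)
r[5] = 20  (first piece 1, then r[4]=18)
r[6] = 27  (first piece 2, then r[4]=18)
r[7] = 30
r[8] = 36  (first piece 2, then r[6]=27)
r[9] = 39  (first piece 2, then r[7]=30)
r[10] = 45  (first piece 2, then r[8]=36)
Maximum revenue is €45.
Now minimize piece count subject to staying optimal: for each k, pieces[k] = 1 + min over i with p[i]+r[k−i]=r[k] of pieces[k−i].
pieces[7] = 1
pieces[8] = 2
pieces[9] = 2
pieces[10] = 3

3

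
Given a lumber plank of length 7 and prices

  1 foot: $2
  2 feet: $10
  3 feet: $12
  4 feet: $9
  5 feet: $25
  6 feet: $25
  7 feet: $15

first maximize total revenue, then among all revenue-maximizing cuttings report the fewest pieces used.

2

Build r[k] bottom-up: r[k] = max over allowed piece i of (p[i] + r[k−i]).
r[1] = 2
r[2] = max(2+2, 10+0) = 10
r[3] = max(2+10, 10+2, 12+0) = 12
r[4] = max(2+12, 10+10, 12+2, 9+0) = 20
r[5] = max(2+20, 10+12, 12+10, 9+2, 25+0) = 25
r[6] = max(2+25, 10+20, 12+12, 9+10, 25+2, 25+0) = 30
r[7] = max(2+30, 10+25, 12+20, …, 25+2, 15+0) = 35
Maximum revenue is $35.
Now minimize piece count subject to staying optimal: for each k, pieces[k] = 1 + min over i with p[i]+r[k−i]=r[k] of pieces[k−i].
pieces[4] = 2
pieces[5] = 1
pieces[6] = 3
pieces[7] = 2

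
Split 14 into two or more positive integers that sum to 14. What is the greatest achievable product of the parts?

Let P[k] be the best product for length k (with at least one cut). For each first piece i, the rest contributes max(k−i, P[k−i]).
P[2] = 1·max(1,0) = 1·1 = 1
P[3] = 1·max(2,1) = 1·2 = 2
P[4] = 2·max(2,1) = 2·2 = 4
P[5] = 2·max(3,2) = 2·3 = 6
P[6] = 3·max(3,2) = 3·3 = 9
P[7] = 2·max(5,6) = 2·6 = 12
P[8] = 2·max(6,9) = 2·9 = 18
P[9] = 3·max(6,9) = 3·9 = 27
P[10] = 2·max(8,18) = 2·18 = 36
P[11] = 2·max(9,27) = 2·27 = 54
P[12] = 3·max(9,27) = 3·27 = 81
P[13] = 2·max(11,54) = 2·54 = 108
P[14] = 2·max(12,81) = 2·81 = 162
One optimal split: 3 + 3 + 3 + 3 + 2; product 3·3·3·3·2 = 162.

162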